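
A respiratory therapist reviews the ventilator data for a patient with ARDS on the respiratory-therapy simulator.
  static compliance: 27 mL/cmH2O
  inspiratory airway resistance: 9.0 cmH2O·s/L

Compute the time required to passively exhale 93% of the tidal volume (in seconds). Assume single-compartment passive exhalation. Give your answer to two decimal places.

0.65

τ = R × C = 9.0 × 27 mL/cmH2O = 9.0 × 0.027 L/cmH2O = 0.243 s.
Exhaled fraction f = 1 − e^(−t/τ) → t = −τ·ln(1 − f) = −0.243·ln(0.07) = 0.6462 s.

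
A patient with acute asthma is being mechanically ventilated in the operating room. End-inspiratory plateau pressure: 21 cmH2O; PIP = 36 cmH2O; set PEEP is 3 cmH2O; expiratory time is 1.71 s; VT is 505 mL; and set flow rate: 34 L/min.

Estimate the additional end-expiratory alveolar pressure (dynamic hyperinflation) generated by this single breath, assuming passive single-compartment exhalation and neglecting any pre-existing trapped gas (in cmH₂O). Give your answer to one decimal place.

1.8

Flow: 34 L/min ÷ 60 = 0.5667 L/s.
R = (PIP − Pplat)/V̇ = (36 − 21) / 0.5667 = 15.0/0.5667 = 26.469 cmH2O·s/L.
C = Vt/(Pplat − PEEP) = 505.0 / (21 − 3) = 505.0/18.0 = 28.056 mL/cmH2O.
τ = R × C = 26.469 × 0.02806 L/cmH2O = 0.7427 s.
Fraction remaining = e^(−Te/τ) = e^(−1.71/0.7427) = 0.1; trapped volume = 505.0 × 0.1 = 50.5 mL.
Additional alveolar pressure from trapping ≈ V_trapped / C = 50.5 / 28.056 = 1.8 cmH2O.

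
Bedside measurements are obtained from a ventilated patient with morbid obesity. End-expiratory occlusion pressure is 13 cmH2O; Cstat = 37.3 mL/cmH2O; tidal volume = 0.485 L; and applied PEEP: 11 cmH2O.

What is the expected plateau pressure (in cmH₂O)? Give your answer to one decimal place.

End-expiratory occlusion gives total PEEP = 13 cmH2O (intrinsic PEEP = 13 − 11 = 2). Use total PEEP for the elastic gradient.
Pplat = PEEPtotal + Vt / Cstat = 13 + 485 / 37.3 = 13 + 13.003 = 26.003 cmH2O.

26.0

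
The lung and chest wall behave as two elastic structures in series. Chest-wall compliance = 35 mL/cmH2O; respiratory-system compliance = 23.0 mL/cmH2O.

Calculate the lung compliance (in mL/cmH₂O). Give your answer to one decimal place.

1/CL = 1/Crs − 1/Ccw.
1/CL = 1/23.0 − 1/35 = 0.01491.
CL = 67.069 mL/cmH2O.

67.1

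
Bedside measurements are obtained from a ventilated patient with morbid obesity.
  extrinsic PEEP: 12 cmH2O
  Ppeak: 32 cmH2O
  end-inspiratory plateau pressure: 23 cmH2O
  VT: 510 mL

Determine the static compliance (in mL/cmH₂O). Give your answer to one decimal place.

46.4

Cstat = Vt / (Pplat − PEEP) = 510 / (23 − 12) = 510 / 11.0 = 46.364 mL/cmH2O.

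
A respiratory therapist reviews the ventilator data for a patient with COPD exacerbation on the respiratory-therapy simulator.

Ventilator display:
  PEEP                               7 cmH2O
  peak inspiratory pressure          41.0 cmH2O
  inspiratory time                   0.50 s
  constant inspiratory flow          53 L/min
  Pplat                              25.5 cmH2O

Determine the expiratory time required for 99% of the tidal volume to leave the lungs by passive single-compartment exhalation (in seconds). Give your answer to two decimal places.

Flow: 53 L/min ÷ 60 = 0.8833 L/s.
Vt = flow × Ti = 0.8833 L/s × 0.50 s × 1000 mL/L = 441.65 mL.
R = (PIP − Pplat)/V̇ = (41.0 − 25.5) / 0.8833 = 15.5/0.8833 = 17.548 cmH2O·s/L.
C = Vt/(Pplat − PEEP) = 441.65 / (25.5 − 7) = 441.65/18.5 = 23.873 mL/cmH2O.
τ = R × C = 17.548 × 0.02387 L/cmH2O = 0.4189 s.
t = −τ·ln(1 − 0.99) = −0.4189·ln(0.01) = 1.929 s.

1.93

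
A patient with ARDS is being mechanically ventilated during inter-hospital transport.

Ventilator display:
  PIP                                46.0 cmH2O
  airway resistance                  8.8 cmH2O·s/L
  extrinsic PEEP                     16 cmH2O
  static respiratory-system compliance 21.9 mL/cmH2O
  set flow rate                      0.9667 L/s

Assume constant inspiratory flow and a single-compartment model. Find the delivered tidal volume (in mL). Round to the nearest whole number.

Equation of motion (constant flow): PIP = Vt/C + R·V̇ + PEEP.
Vt/C = PIP − R·V̇ − PEEP = 46.0 − 8.507 − 16 = 21.493 cmH2O.
Vt = C × 21.493 = 21.9 × 21.493 = 470.7 mL.

471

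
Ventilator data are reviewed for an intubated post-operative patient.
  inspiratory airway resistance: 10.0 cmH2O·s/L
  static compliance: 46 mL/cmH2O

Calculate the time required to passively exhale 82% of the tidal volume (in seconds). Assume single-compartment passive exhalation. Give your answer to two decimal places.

0.79

τ = R × C = 10.0 × 46 mL/cmH2O = 10.0 × 0.046 L/cmH2O = 0.46 s.
Exhaled fraction f = 1 − e^(−t/τ) → t = −τ·ln(1 − f) = −0.46·ln(0.18) = 0.7888 s.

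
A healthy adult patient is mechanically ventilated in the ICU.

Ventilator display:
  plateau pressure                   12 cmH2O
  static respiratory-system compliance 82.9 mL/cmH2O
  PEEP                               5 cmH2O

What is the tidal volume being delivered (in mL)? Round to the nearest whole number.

Vt = Cstat × (Pplat − PEEP) = 82.9 × (12 − 5) = 82.9 × 7.0 = 580.3 mL.

580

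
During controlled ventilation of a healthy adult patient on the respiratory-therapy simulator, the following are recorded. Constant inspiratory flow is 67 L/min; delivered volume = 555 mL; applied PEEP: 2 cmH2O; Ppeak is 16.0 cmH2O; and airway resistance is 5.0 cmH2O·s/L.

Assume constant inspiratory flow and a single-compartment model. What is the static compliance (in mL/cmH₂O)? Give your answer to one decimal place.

65.9

Flow: 67 L/min ÷ 60 = 1.1167 L/s.
Equation of motion (constant flow): PIP = Vt/C + R·V̇ + PEEP.
Vt/C = PIP − R·V̇ − PEEP = 16.0 − 5.0×1.1167 − 2 = 16.0 − 5.584 − 2 = 8.416 cmH2O.
C = Vt / 8.416 = 555 / 8.416 = 65.946 mL/cmH2O.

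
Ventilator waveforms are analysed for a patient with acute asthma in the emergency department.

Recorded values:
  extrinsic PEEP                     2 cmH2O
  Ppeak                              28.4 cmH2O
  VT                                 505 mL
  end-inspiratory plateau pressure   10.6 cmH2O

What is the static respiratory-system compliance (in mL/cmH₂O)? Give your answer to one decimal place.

58.7

Cstat = Vt / (Pplat − PEEP) = 505 / (10.6 − 2) = 505 / 8.6 = 58.721 mL/cmH2O.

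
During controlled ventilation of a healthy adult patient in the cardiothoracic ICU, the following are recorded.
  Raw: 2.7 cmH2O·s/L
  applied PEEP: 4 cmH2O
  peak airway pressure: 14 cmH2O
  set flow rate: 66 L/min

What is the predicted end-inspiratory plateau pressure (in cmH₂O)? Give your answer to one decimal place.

Flow: 66 L/min ÷ 60 = 1.1 L/s.
Pplat = PIP − Raw × flow = 14 − 2.7 × 1.1 = 14 − 2.97 = 11.03 cmH2O.

11.0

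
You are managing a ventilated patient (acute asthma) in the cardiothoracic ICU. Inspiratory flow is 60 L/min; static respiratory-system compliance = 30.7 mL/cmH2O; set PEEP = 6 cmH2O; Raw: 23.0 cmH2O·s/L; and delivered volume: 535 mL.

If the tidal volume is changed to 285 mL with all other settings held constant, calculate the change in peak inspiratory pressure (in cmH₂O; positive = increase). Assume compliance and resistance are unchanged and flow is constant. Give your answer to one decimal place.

-8.1

PIP = Vt/C + R·V̇ + PEEP (constant-flow equation of motion).
Only the elastic term changes: ΔPIP = ΔVt / C = (285 − 535) / 30.7 = -8.143 cmH2O.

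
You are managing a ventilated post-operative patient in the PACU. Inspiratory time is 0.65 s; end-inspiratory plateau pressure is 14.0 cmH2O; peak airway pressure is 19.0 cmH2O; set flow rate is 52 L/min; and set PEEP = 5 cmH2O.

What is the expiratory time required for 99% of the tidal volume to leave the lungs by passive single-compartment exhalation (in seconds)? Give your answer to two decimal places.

Flow: 52 L/min ÷ 60 = 0.8667 L/s.
Vt = flow × Ti = 0.8667 L/s × 0.65 s × 1000 mL/L = 563.36 mL.
R = (PIP − Pplat)/V̇ = (19.0 − 14.0) / 0.8667 = 5.0/0.8667 = 5.769 cmH2O·s/L.
C = Vt/(Pplat − PEEP) = 563.36 / (14.0 − 5) = 563.36/9.0 = 62.596 mL/cmH2O.
τ = R × C = 5.769 × 0.0626 L/cmH2O = 0.3611 s.
t = −τ·ln(1 − 0.99) = −0.3611·ln(0.01) = 1.663 s.

1.66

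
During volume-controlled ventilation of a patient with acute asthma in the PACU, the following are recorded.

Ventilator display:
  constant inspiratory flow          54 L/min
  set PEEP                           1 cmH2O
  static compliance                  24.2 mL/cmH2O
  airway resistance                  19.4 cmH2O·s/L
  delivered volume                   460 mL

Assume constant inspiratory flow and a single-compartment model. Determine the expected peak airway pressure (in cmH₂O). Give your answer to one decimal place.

Flow: 54 L/min ÷ 60 = 0.9 L/s.
Equation of motion (constant flow): PIP = Vt/C + R·V̇ + PEEP.
PIP = 460/24.2 + 19.4×0.9 + 1 = 19.008 + 17.46 + 1 = 37.468 cmH2O.

37.5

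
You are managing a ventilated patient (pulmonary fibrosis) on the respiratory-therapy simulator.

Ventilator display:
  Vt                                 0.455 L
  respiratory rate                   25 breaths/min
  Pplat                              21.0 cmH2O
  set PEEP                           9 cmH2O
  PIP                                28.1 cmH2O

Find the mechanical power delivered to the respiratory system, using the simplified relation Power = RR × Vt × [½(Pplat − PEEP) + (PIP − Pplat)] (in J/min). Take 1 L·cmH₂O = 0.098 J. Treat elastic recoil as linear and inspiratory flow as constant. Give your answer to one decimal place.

14.6

Per-breath work = Vt × [½(Pplat−PEEP) + (PIP−Pplat)] = 0.455 × [0.5×12.0 + 7.1] = 0.455 × 13.1 = 5.961 L·cmH2O.
Power = 25 × 5.961 = 149.03 L·cmH2O/min.
× 0.098 J/(L·cmH2O) → 14.605 J/min.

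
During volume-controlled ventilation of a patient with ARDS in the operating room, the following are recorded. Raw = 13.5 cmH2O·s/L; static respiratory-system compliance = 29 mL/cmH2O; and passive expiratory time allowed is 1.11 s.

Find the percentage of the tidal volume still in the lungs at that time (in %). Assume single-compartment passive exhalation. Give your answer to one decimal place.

5.9

τ = R × C = 13.5 × 29 mL/cmH2O = 13.5 × 0.029 L/cmH2O = 0.3915 s.
Passive exhalation: V(t)/V₀ = e^(−t/τ) = e^(−1.11/0.3915) = 0.0587.
Fraction remaining = 0.0587 → 5.87%.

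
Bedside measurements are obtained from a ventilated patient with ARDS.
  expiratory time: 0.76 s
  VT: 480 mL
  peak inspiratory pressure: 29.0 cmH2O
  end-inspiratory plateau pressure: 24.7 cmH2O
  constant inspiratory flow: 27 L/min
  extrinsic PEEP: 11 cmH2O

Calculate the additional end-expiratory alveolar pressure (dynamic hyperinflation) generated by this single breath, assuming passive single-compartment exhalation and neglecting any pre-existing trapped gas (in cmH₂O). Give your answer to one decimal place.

Flow: 27 L/min ÷ 60 = 0.45 L/s.
R = (PIP − Pplat)/V̇ = (29.0 − 24.7) / 0.45 = 4.3/0.45 = 9.556 cmH2O·s/L.
C = Vt/(Pplat − PEEP) = 480.0 / (24.7 − 11) = 480.0/13.7 = 35.036 mL/cmH2O.
τ = R × C = 9.556 × 0.03504 L/cmH2O = 0.3348 s.
Fraction remaining = e^(−Te/τ) = e^(−0.76/0.3348) = 0.1033; trapped volume = 480.0 × 0.1033 = 49.584 mL.
Additional alveolar pressure from trapping ≈ V_trapped / C = 49.584 / 35.036 = 1.415 cmH2O.

1.4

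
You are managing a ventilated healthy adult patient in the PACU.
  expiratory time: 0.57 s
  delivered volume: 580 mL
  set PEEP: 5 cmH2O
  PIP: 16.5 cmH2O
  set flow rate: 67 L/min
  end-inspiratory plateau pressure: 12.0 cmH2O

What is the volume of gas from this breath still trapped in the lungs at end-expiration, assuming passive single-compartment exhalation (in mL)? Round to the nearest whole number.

Flow: 67 L/min ÷ 60 = 1.1167 L/s.
R = (PIP − Pplat)/V̇ = (16.5 − 12.0) / 1.1167 = 4.5/1.1167 = 4.03 cmH2O·s/L.
C = Vt/(Pplat − PEEP) = 580.0 / (12.0 − 5) = 580.0/7.0 = 82.857 mL/cmH2O.
τ = R × C = 4.03 × 0.08286 L/cmH2O = 0.3339 s.
Fraction remaining = e^(−Te/τ) = e^(−0.57/0.3339) = 0.1814.
Trapped volume = 580.0 × 0.1814 = 105.21 mL.

105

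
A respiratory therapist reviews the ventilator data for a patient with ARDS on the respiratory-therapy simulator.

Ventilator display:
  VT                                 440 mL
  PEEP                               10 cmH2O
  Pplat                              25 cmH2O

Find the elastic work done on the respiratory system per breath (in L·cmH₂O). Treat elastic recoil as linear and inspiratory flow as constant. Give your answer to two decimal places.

3.30

Elastic work ≈ ½ × (Pplat − PEEP) × Vt = 0.5 × (25 − 10) × 0.440 L = 0.5 × 15.0 × 0.440 = 3.3 L·cmH2O.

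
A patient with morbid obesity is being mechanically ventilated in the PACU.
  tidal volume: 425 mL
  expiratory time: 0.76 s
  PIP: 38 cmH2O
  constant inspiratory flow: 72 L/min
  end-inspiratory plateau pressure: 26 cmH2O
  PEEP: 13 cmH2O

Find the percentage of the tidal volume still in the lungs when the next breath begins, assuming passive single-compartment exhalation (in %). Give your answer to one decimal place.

9.8

Flow: 72 L/min ÷ 60 = 1.2 L/s.
R = (PIP − Pplat)/V̇ = (38 − 26) / 1.2 = 12.0/1.2 = 10.0 cmH2O·s/L.
C = Vt/(Pplat − PEEP) = 425.0 / (26 − 13) = 425.0/13.0 = 32.692 mL/cmH2O.
τ = R × C = 10.0 × 0.03269 L/cmH2O = 0.3269 s.
Fraction remaining at end-expiration = e^(−Te/τ) = e^(−0.76/0.3269) = 0.0978 → 9.78%.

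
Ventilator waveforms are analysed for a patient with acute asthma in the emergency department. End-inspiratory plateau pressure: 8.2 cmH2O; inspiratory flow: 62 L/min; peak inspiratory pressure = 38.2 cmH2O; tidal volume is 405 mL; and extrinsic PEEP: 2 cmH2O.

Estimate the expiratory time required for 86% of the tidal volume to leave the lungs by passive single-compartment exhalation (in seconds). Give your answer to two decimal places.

Flow: 62 L/min ÷ 60 = 1.0333 L/s.
R = (PIP − Pplat)/V̇ = (38.2 − 8.2) / 1.0333 = 30.0/1.0333 = 29.033 cmH2O·s/L.
C = Vt/(Pplat − PEEP) = 405.0 / (8.2 − 2) = 405.0/6.2 = 65.323 mL/cmH2O.
τ = R × C = 29.033 × 0.06532 L/cmH2O = 1.896 s.
t = −τ·ln(1 − 0.86) = −1.896·ln(0.14) = 3.728 s.

3.73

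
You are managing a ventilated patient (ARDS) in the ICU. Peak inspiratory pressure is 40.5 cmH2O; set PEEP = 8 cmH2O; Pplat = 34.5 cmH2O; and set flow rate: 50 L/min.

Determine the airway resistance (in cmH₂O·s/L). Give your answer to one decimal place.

Flow: 50 L/min ÷ 60 = 0.8333 L/s.
Raw = (PIP − Pplat) / flow = (40.5 − 34.5) / 0.8333 = 6.0 / 0.8333 = 7.2 cmH2O·s/L.

7.2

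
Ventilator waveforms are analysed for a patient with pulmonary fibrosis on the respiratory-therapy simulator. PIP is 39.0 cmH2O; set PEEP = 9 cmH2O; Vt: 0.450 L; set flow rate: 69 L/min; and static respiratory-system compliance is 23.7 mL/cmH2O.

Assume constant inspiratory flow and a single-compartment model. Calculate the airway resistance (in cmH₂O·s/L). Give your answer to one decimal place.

Flow: 69 L/min ÷ 60 = 1.15 L/s.
Equation of motion (constant flow): PIP = Vt/C + R·V̇ + PEEP.
R·V̇ = PIP − Vt/C − PEEP = 39.0 − 450/23.7 − 9 = 39.0 − 18.987 − 9 = 11.013 cmH2O.
R = 11.013 / 1.15 = 9.577 cmH2O·s/L.

9.6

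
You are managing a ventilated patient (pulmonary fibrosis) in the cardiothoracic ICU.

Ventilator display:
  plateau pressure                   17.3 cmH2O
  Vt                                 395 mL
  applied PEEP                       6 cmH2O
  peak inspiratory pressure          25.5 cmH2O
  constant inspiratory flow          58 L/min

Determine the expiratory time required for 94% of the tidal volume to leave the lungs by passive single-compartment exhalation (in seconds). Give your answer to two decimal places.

Flow: 58 L/min ÷ 60 = 0.9667 L/s.
R = (PIP − Pplat)/V̇ = (25.5 − 17.3) / 0.9667 = 8.2/0.9667 = 8.482 cmH2O·s/L.
C = Vt/(Pplat − PEEP) = 395.0 / (17.3 − 6) = 395.0/11.3 = 34.956 mL/cmH2O.
τ = R × C = 8.482 × 0.03496 L/cmH2O = 0.2965 s.
t = −τ·ln(1 − 0.94) = −0.2965·ln(0.06) = 0.8342 s.

0.83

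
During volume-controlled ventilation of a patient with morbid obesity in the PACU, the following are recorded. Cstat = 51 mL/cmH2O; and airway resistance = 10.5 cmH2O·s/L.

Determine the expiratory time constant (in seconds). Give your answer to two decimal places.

0.54

τ = R × C = 10.5 × 51 mL/cmH2O = 10.5 × 0.051 L/cmH2O = 0.5355 s.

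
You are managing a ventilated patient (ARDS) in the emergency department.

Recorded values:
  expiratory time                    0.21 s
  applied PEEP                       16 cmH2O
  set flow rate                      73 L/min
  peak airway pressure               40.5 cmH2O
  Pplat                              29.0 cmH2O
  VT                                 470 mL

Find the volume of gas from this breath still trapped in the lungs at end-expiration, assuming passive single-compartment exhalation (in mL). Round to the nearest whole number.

Flow: 73 L/min ÷ 60 = 1.2167 L/s.
R = (PIP − Pplat)/V̇ = (40.5 − 29.0) / 1.2167 = 11.5/1.2167 = 9.452 cmH2O·s/L.
C = Vt/(Pplat − PEEP) = 470.0 / (29.0 − 16) = 470.0/13.0 = 36.154 mL/cmH2O.
τ = R × C = 9.452 × 0.03615 L/cmH2O = 0.3417 s.
Fraction remaining = e^(−Te/τ) = e^(−0.21/0.3417) = 0.5409.
Trapped volume = 470.0 × 0.5409 = 254.22 mL.

254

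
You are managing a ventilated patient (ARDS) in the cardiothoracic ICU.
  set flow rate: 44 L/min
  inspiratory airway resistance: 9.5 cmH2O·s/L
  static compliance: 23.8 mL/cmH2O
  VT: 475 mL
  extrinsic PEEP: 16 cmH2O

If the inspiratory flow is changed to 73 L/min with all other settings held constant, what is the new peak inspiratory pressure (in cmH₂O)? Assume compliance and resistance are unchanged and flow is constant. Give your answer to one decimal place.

47.5

Flow: 44 L/min ÷ 60 = 0.7333 L/s.
New flow: 73 L/min ÷ 60 = 1.2167 L/s.
PIP = Vt/C + R·V̇ + PEEP (constant-flow equation of motion).
Only the resistive term changes: ΔPIP = R × ΔV̇ = 9.5 × (1.2167 − 0.7333) = 9.5 × 0.4834 = 4.592 cmH2O.
Original PIP = 475/23.8 + 9.5×0.7333 + 16 = 42.924 cmH2O; new PIP = 42.924 + (4.592) = 47.516 cmH2O.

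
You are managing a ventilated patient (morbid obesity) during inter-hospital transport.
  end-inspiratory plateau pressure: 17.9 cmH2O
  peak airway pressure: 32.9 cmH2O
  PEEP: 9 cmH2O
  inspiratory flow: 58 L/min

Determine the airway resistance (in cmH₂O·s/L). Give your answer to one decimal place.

15.5

Flow: 58 L/min ÷ 60 = 0.9667 L/s.
Raw = (PIP − Pplat) / flow = (32.9 − 17.9) / 0.9667 = 15.0 / 0.9667 = 15.517 cmH2O·s/L.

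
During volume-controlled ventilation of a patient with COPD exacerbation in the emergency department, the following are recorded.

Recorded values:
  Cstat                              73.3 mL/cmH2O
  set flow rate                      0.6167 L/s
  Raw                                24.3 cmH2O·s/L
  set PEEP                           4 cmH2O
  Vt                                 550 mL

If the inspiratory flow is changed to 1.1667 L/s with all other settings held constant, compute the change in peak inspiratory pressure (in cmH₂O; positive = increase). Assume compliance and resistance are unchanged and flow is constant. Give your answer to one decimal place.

PIP = Vt/C + R·V̇ + PEEP (constant-flow equation of motion).
Only the resistive term changes: ΔPIP = R × ΔV̇ = 24.3 × (1.1667 − 0.6167) = 24.3 × 0.55 = 13.365 cmH2O.

13.4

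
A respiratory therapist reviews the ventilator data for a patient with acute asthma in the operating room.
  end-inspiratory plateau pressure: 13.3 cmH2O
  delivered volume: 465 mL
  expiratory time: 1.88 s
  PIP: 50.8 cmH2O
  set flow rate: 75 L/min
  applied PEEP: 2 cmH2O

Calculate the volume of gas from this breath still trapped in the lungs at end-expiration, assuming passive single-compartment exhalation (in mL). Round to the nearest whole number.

101

Flow: 75 L/min ÷ 60 = 1.25 L/s.
R = (PIP − Pplat)/V̇ = (50.8 − 13.3) / 1.25 = 37.5/1.25 = 30.0 cmH2O·s/L.
C = Vt/(Pplat − PEEP) = 465.0 / (13.3 − 2) = 465.0/11.3 = 41.15 mL/cmH2O.
τ = R × C = 30.0 × 0.04115 L/cmH2O = 1.235 s.
Fraction remaining = e^(−Te/τ) = e^(−1.88/1.235) = 0.2182.
Trapped volume = 465.0 × 0.2182 = 101.46 mL.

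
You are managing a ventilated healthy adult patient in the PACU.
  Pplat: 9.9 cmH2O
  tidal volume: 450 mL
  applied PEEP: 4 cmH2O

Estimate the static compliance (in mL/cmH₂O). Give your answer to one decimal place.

Cstat = Vt / (Pplat − PEEP) = 450 / (9.9 − 4) = 450 / 5.9 = 76.271 mL/cmH2O.

76.3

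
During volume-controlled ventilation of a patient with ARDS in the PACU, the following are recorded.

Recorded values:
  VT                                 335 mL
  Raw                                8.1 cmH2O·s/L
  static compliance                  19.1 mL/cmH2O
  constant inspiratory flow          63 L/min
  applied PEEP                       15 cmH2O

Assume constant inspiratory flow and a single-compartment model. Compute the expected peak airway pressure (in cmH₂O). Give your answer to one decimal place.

Flow: 63 L/min ÷ 60 = 1.05 L/s.
Equation of motion (constant flow): PIP = Vt/C + R·V̇ + PEEP.
PIP = 335/19.1 + 8.1×1.05 + 15 = 17.539 + 8.505 + 15 = 41.044 cmH2O.

41.0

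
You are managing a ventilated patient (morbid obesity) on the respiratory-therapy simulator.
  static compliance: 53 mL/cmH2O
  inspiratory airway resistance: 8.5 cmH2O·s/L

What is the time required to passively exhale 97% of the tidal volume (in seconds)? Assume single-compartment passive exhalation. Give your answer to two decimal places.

1.58

τ = R × C = 8.5 × 53 mL/cmH2O = 8.5 × 0.053 L/cmH2O = 0.4505 s.
Exhaled fraction f = 1 − e^(−t/τ) → t = −τ·ln(1 − f) = −0.4505·ln(0.03) = 1.58 s.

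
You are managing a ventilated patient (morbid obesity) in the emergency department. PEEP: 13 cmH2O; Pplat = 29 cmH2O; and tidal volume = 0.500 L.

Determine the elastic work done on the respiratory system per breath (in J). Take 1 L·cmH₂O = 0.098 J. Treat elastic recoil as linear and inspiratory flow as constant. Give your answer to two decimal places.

Elastic work ≈ ½ × (Pplat − PEEP) × Vt = 0.5 × (29 − 13) × 0.500 L = 0.5 × 16.0 × 0.500 = 4.0 L·cmH2O.
× 0.098 J/(L·cmH2O) → 0.392 J.

0.39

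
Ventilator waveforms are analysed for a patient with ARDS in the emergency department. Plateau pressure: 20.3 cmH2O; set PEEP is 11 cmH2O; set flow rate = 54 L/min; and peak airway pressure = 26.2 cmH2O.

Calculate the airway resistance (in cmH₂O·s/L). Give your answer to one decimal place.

Flow: 54 L/min ÷ 60 = 0.9 L/s.
Raw = (PIP − Pplat) / flow = (26.2 − 20.3) / 0.9 = 5.9 / 0.9 = 6.556 cmH2O·s/L.

6.6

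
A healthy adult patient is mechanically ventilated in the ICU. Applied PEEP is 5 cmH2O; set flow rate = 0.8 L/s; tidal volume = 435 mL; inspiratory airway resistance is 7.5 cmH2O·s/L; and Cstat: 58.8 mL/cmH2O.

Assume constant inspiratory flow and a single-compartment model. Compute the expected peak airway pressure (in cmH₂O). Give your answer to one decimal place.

18.4

Equation of motion (constant flow): PIP = Vt/C + R·V̇ + PEEP.
PIP = 435/58.8 + 7.5×0.8 + 5 = 7.398 + 6.0 + 5 = 18.398 cmH2O.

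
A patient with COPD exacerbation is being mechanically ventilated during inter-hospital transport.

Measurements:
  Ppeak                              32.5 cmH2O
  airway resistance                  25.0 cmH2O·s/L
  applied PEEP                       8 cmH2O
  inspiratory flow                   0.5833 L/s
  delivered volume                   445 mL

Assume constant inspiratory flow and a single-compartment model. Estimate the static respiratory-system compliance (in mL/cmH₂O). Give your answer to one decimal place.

Equation of motion (constant flow): PIP = Vt/C + R·V̇ + PEEP.
Vt/C = PIP − R·V̇ − PEEP = 32.5 − 25.0×0.5833 − 8 = 32.5 − 14.583 − 8 = 9.917 cmH2O.
C = Vt / 9.917 = 445 / 9.917 = 44.872 mL/cmH2O.

44.9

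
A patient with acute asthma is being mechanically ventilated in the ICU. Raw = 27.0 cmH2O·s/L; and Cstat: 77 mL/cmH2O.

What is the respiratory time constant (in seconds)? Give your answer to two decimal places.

2.08

τ = R × C = 27.0 × 77 mL/cmH2O = 27.0 × 0.077 L/cmH2O = 2.079 s.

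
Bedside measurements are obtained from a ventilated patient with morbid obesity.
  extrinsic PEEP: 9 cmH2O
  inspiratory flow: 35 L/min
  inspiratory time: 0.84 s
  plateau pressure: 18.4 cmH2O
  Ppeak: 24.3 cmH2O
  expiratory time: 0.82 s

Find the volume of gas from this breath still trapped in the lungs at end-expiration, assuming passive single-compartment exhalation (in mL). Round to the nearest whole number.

Flow: 35 L/min ÷ 60 = 0.5833 L/s.
Vt = flow × Ti = 0.5833 L/s × 0.84 s × 1000 mL/L = 489.97 mL.
R = (PIP − Pplat)/V̇ = (24.3 − 18.4) / 0.5833 = 5.9/0.5833 = 10.115 cmH2O·s/L.
C = Vt/(Pplat − PEEP) = 489.97 / (18.4 − 9) = 489.97/9.4 = 52.124 mL/cmH2O.
τ = R × C = 10.115 × 0.05212 L/cmH2O = 0.5272 s.
Fraction remaining = e^(−Te/τ) = e^(−0.82/0.5272) = 0.2111.
Trapped volume = 489.97 × 0.2111 = 103.43 mL.

103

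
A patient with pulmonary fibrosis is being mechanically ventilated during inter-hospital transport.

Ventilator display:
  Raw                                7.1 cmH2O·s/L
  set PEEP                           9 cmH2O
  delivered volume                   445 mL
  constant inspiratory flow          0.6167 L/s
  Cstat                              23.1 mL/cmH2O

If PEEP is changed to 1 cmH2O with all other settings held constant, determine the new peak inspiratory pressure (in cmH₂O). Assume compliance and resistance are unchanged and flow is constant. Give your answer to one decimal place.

24.6

PIP = Vt/C + R·V̇ + PEEP (constant-flow equation of motion).
Only the baseline term changes: ΔPIP = ΔPEEP = 1 − 9 = -8.0 cmH2O.
Original PIP = 445/23.1 + 7.1×0.6167 + 9 = 32.643 cmH2O; new PIP = 32.643 + (-8.0) = 24.643 cmH2O.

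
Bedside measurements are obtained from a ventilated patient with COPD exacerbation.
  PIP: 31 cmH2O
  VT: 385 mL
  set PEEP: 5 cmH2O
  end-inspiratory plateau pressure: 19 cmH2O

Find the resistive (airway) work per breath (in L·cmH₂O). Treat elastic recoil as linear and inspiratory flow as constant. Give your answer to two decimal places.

With constant inspiratory flow the resistive pressure is constant at PIP − Pplat = 31 − 19 = 12.0 cmH2O, so resistive work = 12.0 × 0.385 = 4.62 L·cmH2O.

4.62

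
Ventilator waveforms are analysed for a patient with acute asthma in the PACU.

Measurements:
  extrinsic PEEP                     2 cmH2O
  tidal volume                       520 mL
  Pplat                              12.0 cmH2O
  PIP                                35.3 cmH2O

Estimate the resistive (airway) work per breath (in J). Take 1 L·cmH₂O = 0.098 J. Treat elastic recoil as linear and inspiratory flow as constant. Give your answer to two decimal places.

With constant inspiratory flow the resistive pressure is constant at PIP − Pplat = 35.3 − 12.0 = 23.3 cmH2O, so resistive work = 23.3 × 0.520 = 12.116 L·cmH2O.
× 0.098 J/(L·cmH2O) → 1.187 J.

1.19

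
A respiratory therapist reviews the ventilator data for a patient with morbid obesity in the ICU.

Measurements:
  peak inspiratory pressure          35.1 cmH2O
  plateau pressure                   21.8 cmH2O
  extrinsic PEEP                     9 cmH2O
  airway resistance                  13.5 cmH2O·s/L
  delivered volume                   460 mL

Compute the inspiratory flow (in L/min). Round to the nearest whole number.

59

flow = (PIP − Pplat) / Raw = (35.1 − 21.8) / 13.5 = 0.9852 L/s × 60 = 59.112 L/min.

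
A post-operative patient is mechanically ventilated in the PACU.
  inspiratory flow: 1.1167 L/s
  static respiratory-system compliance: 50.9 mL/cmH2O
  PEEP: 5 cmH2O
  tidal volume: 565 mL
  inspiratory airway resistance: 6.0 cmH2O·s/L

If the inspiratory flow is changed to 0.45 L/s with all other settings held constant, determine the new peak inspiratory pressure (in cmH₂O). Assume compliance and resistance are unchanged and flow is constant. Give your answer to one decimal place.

18.8

PIP = Vt/C + R·V̇ + PEEP (constant-flow equation of motion).
Only the resistive term changes: ΔPIP = R × ΔV̇ = 6.0 × (0.45 − 1.1167) = 6.0 × -0.6667 = -4.0 cmH2O.
Original PIP = 565/50.9 + 6.0×1.1167 + 5 = 22.8 cmH2O; new PIP = 22.8 + (-4.0) = 18.8 cmH2O.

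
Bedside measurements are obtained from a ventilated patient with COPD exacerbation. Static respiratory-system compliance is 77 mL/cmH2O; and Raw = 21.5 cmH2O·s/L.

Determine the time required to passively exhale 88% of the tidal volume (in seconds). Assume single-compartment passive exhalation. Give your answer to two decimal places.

τ = R × C = 21.5 × 77 mL/cmH2O = 21.5 × 0.077 L/cmH2O = 1.656 s.
Exhaled fraction f = 1 − e^(−t/τ) → t = −τ·ln(1 − f) = −1.656·ln(0.12) = 3.511 s.

3.51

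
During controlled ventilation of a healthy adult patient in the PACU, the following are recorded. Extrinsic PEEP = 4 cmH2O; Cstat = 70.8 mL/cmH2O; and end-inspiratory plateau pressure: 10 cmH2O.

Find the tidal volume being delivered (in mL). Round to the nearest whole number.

425

Vt = Cstat × (Pplat − PEEP) = 70.8 × (10 − 4) = 70.8 × 6.0 = 424.8 mL.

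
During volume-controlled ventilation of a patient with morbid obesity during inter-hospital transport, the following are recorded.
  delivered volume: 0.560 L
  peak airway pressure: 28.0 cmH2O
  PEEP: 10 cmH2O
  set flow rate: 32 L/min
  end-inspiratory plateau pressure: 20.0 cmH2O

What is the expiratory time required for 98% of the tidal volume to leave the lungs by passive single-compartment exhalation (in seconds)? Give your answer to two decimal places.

3.29

Flow: 32 L/min ÷ 60 = 0.5333 L/s.
R = (PIP − Pplat)/V̇ = (28.0 − 20.0) / 0.5333 = 8.0/0.5333 = 15.001 cmH2O·s/L.
C = Vt/(Pplat − PEEP) = 560.0 / (20.0 − 10) = 560.0/10.0 = 56.0 mL/cmH2O.
τ = R × C = 15.001 × 0.056 L/cmH2O = 0.8401 s.
t = −τ·ln(1 − 0.98) = −0.8401·ln(0.02) = 3.286 s.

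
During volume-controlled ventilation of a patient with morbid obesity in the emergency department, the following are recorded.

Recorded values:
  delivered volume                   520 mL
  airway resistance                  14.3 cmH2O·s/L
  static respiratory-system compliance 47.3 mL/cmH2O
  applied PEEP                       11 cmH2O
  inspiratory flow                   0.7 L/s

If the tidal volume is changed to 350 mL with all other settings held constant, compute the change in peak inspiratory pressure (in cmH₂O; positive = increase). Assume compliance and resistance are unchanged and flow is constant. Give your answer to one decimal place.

PIP = Vt/C + R·V̇ + PEEP (constant-flow equation of motion).
Only the elastic term changes: ΔPIP = ΔVt / C = (350 − 520) / 47.3 = -3.594 cmH2O.

-3.6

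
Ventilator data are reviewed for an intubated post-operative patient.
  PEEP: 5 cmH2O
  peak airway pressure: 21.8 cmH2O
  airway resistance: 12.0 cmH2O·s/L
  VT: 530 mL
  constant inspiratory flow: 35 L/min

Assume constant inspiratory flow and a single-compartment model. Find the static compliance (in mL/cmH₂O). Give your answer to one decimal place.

54.1

Flow: 35 L/min ÷ 60 = 0.5833 L/s.
Equation of motion (constant flow): PIP = Vt/C + R·V̇ + PEEP.
Vt/C = PIP − R·V̇ − PEEP = 21.8 − 12.0×0.5833 − 5 = 21.8 − 7.0 − 5 = 9.8 cmH2O.
C = Vt / 9.8 = 530 / 9.8 = 54.082 mL/cmH2O.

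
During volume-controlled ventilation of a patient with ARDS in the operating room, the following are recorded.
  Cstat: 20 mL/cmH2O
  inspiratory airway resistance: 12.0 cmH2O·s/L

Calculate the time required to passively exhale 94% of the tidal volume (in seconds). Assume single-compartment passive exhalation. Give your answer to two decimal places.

τ = R × C = 12.0 × 20 mL/cmH2O = 12.0 × 0.020 L/cmH2O = 0.24 s.
Exhaled fraction f = 1 − e^(−t/τ) → t = −τ·ln(1 − f) = −0.24·ln(0.06) = 0.6752 s.

0.68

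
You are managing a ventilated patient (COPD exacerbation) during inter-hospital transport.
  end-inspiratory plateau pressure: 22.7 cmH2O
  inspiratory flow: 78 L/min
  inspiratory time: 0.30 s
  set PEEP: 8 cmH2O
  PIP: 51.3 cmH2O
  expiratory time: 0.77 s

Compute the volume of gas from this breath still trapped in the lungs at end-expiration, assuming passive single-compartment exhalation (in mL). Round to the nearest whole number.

104

Flow: 78 L/min ÷ 60 = 1.3 L/s.
Vt = flow × Ti = 1.3 L/s × 0.30 s × 1000 mL/L = 390.0 mL.
R = (PIP − Pplat)/V̇ = (51.3 − 22.7) / 1.3 = 28.6/1.3 = 22.0 cmH2O·s/L.
C = Vt/(Pplat − PEEP) = 390.0 / (22.7 − 8) = 390.0/14.7 = 26.531 mL/cmH2O.
τ = R × C = 22.0 × 0.02653 L/cmH2O = 0.5837 s.
Fraction remaining = e^(−Te/τ) = e^(−0.77/0.5837) = 0.2674.
Trapped volume = 390.0 × 0.2674 = 104.29 mL.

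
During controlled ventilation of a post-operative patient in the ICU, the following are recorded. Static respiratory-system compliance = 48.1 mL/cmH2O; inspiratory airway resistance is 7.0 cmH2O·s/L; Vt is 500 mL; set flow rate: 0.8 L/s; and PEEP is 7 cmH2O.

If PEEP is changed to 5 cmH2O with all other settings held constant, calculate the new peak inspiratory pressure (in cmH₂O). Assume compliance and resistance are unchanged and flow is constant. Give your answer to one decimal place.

21.0

PIP = Vt/C + R·V̇ + PEEP (constant-flow equation of motion).
Only the baseline term changes: ΔPIP = ΔPEEP = 5 − 7 = -2.0 cmH2O.
Original PIP = 500/48.1 + 7.0×0.8 + 7 = 22.995 cmH2O; new PIP = 22.995 + (-2.0) = 20.995 cmH2O.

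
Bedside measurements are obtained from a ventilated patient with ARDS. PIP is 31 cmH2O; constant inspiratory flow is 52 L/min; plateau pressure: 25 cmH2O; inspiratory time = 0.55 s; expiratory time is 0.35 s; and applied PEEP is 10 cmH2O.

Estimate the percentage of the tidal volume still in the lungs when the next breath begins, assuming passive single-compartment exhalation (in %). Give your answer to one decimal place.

20.4

Flow: 52 L/min ÷ 60 = 0.8667 L/s.
Vt = flow × Ti = 0.8667 L/s × 0.55 s × 1000 mL/L = 476.69 mL.
R = (PIP − Pplat)/V̇ = (31 − 25) / 0.8667 = 6.0/0.8667 = 6.923 cmH2O·s/L.
C = Vt/(Pplat − PEEP) = 476.69 / (25 − 10) = 476.69/15.0 = 31.779 mL/cmH2O.
τ = R × C = 6.923 × 0.03178 L/cmH2O = 0.22 s.
Fraction remaining at end-expiration = e^(−Te/τ) = e^(−0.35/0.22) = 0.2037 → 20.37%.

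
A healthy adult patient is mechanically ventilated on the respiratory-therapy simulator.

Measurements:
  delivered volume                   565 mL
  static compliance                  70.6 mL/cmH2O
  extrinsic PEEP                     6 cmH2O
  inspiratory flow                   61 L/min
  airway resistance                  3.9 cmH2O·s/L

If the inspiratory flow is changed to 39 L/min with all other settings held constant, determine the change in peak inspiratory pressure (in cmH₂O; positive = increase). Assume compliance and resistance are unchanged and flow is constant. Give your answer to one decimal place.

-1.4

Flow: 61 L/min ÷ 60 = 1.0167 L/s.
New flow: 39 L/min ÷ 60 = 0.65 L/s.
PIP = Vt/C + R·V̇ + PEEP (constant-flow equation of motion).
Only the resistive term changes: ΔPIP = R × ΔV̇ = 3.9 × (0.65 − 1.0167) = 3.9 × -0.3667 = -1.43 cmH2O.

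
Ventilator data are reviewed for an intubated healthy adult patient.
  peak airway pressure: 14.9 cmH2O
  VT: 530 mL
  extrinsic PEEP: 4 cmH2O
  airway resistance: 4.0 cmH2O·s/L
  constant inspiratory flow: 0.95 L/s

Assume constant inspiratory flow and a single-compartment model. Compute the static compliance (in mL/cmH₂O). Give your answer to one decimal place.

74.6

Equation of motion (constant flow): PIP = Vt/C + R·V̇ + PEEP.
Vt/C = PIP − R·V̇ − PEEP = 14.9 − 4.0×0.95 − 4 = 14.9 − 3.8 − 4 = 7.1 cmH2O.
C = Vt / 7.1 = 530 / 7.1 = 74.648 mL/cmH2O.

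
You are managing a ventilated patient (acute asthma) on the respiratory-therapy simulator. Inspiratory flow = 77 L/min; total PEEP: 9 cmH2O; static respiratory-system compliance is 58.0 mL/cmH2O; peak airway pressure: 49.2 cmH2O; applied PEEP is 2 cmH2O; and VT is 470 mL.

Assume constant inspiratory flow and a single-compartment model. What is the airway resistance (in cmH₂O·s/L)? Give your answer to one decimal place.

Flow: 77 L/min ÷ 60 = 1.2833 L/s.
Total PEEP = 9 cmH2O (set 2 + intrinsic 7); this is the baseline alveolar pressure.
Equation of motion (constant flow): PIP = Vt/C + R·V̇ + PEEP.
R·V̇ = PIP − Vt/C − PEEP = 49.2 − 470/58.0 − 9 = 49.2 − 8.103 − 9 = 32.097 cmH2O.
R = 32.097 / 1.2833 = 25.011 cmH2O·s/L.

25.0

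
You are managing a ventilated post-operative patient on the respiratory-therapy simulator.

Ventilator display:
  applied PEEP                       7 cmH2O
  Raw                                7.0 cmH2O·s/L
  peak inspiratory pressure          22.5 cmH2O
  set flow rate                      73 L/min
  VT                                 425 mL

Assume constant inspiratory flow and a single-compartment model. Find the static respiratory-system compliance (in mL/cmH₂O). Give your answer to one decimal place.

60.9

Flow: 73 L/min ÷ 60 = 1.2167 L/s.
Equation of motion (constant flow): PIP = Vt/C + R·V̇ + PEEP.
Vt/C = PIP − R·V̇ − PEEP = 22.5 − 7.0×1.2167 − 7 = 22.5 − 8.517 − 7 = 6.983 cmH2O.
C = Vt / 6.983 = 425 / 6.983 = 60.862 mL/cmH2O.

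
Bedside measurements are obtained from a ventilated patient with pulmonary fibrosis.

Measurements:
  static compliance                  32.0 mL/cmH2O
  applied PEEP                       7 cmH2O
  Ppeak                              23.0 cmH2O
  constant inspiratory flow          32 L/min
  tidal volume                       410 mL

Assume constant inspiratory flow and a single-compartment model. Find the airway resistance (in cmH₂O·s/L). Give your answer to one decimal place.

6.0

Flow: 32 L/min ÷ 60 = 0.5333 L/s.
Equation of motion (constant flow): PIP = Vt/C + R·V̇ + PEEP.
R·V̇ = PIP − Vt/C − PEEP = 23.0 − 410/32.0 − 7 = 23.0 − 12.813 − 7 = 3.187 cmH2O.
R = 3.187 / 0.5333 = 5.976 cmH2O·s/L.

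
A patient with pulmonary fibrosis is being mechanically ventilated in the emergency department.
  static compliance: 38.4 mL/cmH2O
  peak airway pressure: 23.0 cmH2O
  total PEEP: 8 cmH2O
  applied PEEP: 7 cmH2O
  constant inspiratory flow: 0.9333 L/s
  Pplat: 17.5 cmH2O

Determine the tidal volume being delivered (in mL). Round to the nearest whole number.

End-expiratory occlusion gives total PEEP = 8 cmH2O (intrinsic PEEP = 8 − 7 = 1). Use total PEEP for the elastic gradient.
Vt = Cstat × (Pplat − PEEPtotal) = 38.4 × (17.5 − 8) = 38.4 × 9.5 = 364.8 mL.

365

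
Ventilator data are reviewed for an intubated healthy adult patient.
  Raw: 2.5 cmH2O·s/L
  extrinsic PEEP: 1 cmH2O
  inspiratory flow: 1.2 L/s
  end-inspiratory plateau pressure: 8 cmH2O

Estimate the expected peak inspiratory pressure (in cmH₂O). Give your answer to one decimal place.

PIP = Pplat + Raw × flow = 8 + 2.5 × 1.2 = 8 + 3.0 = 11.0 cmH2O.

11.0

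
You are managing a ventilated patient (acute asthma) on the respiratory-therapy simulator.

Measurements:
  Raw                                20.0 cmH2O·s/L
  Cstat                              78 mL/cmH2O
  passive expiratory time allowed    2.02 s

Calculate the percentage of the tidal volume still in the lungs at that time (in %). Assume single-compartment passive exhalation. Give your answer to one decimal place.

τ = R × C = 20.0 × 78 mL/cmH2O = 20.0 × 0.078 L/cmH2O = 1.56 s.
Passive exhalation: V(t)/V₀ = e^(−t/τ) = e^(−2.02/1.56) = 0.2739.
Fraction remaining = 0.2739 → 27.39%.

27.4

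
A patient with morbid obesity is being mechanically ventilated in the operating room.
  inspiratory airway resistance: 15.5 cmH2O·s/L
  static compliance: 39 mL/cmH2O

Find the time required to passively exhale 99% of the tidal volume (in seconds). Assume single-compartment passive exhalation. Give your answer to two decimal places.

2.78

τ = R × C = 15.5 × 39 mL/cmH2O = 15.5 × 0.039 L/cmH2O = 0.6045 s.
Exhaled fraction f = 1 − e^(−t/τ) → t = −τ·ln(1 − f) = −0.6045·ln(0.01) = 2.784 s.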